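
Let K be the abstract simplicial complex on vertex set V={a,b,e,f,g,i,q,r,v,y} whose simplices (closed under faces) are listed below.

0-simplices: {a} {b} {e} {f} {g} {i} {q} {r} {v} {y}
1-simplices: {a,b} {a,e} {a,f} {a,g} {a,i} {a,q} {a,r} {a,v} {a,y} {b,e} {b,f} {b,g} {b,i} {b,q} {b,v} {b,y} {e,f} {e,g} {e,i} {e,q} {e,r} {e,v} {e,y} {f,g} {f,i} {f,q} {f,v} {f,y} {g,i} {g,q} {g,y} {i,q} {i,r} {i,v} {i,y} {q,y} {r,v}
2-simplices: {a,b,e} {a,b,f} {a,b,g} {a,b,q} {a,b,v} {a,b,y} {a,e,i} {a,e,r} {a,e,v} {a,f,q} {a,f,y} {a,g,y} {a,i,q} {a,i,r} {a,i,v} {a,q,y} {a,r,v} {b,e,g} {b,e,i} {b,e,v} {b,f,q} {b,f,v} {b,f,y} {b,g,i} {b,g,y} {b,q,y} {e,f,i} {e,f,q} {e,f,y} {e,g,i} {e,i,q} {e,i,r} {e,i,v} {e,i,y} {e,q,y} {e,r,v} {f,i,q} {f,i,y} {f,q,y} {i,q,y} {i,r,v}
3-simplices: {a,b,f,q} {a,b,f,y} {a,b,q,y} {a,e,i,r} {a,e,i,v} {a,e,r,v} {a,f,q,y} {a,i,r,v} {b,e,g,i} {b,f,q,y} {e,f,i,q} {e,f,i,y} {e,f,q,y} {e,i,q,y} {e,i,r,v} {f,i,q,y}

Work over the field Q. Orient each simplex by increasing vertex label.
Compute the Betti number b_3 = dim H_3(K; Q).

n_0=10 n_1=37 n_2=41 n_3=16  [Q]
∂1: piv[ab,ae,af,ag,ai,aq,ar,av,ay] rk=9  ker:be,bf,bg,bi,bq,bv,by,ef,eg,ei,eq,er,ev,ey,fg,fi,fq,fv,fy,gi,gq,gy,iq,ir,iv,iy,qy,rv
∂2: piv[abe,abf,abg,abq,abv,aby,aei,aer,aev,afq,afy,agy,aiq,air,aiv,aqy,arv,beg,bei,bfv,bgi,efi,efq,efy,eiq,eiy] rk=26  ker:bev,bfq,bfy,bgy,bqy,egi,eir,eiv,eqy,erv,fiq,fiy,fqy,iqy,irv
∂3: piv[abfq,abfy,abqy,aeir,aeiv,aerv,afqy,airv,begi,efiq,efiy,efqy,eiqy] rk=13  ker:bfqy,eirv,fiqy
b_3=(16−13)−0=3

b_3=3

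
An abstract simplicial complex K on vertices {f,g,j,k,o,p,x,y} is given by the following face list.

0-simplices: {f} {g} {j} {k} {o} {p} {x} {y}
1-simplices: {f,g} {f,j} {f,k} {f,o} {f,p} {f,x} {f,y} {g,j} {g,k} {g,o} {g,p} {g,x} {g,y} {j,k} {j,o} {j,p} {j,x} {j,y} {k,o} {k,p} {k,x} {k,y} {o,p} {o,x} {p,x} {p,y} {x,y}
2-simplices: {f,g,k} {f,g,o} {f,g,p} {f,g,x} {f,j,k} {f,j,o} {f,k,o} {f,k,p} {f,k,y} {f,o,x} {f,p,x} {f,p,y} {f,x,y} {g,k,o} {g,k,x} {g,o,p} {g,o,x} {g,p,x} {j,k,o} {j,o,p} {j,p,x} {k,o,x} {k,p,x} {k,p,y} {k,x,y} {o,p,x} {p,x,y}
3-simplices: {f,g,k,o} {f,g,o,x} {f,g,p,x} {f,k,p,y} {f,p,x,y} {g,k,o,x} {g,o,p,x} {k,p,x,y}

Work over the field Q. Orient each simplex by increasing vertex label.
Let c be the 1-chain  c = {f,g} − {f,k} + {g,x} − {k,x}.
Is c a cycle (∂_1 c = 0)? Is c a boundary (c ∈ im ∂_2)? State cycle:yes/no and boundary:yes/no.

n_0=8 n_1=27 n_2=27 n_3=8  [Q]
∂1: piv[fg,fj,fk,fo,fp,fx,fy] rk=7  ker:gj,gk,go,gp,gx,gy,jk,jo,jp,jx,jy,ko,kp,kx,ky,op,ox,px,py,xy
∂2: piv[fgk,fgo,fgp,fgx,fjk,fjo,fko,fkp,fky,fox,fpx,fpy,fxy,gkx,gop,jop,jpx] rk=17  ker:gko,gox,gpx,jko,kox,kpx,kpy,kxy,opx,pxy
∂3: piv[fgko,fgox,fgpx,fkpy,fpxy,gkox,gopx,kpxy] rk=8
∂1c = 0
c vs im∂2: reduces to 0 ⇒ boundary

cycle:yes boundary:yes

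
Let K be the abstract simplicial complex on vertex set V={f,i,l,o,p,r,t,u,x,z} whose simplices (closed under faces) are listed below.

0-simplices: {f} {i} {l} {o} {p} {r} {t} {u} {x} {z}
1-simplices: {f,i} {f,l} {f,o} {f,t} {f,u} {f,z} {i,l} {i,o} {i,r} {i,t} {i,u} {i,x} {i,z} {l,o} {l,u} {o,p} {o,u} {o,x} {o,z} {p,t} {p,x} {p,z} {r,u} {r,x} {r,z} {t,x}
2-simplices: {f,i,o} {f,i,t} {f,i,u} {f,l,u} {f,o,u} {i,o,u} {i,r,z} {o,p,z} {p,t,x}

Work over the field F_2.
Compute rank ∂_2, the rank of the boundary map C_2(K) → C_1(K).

rank∂_2=8

n_0=10 n_1=26 n_2=9  [Z2]
∂1: piv[fi,fl,fo,ft,fu,fz,ir,ix,op] rk=9  ker:il,io,it,iu,iz,lo,lu,ou,ox,oz,pt,px,pz,ru,rx,rz,tx
∂2: piv[fio,fit,fiu,flu,fou,irz,opz,ptx] rk=8  ker:iou
rk∂_2=8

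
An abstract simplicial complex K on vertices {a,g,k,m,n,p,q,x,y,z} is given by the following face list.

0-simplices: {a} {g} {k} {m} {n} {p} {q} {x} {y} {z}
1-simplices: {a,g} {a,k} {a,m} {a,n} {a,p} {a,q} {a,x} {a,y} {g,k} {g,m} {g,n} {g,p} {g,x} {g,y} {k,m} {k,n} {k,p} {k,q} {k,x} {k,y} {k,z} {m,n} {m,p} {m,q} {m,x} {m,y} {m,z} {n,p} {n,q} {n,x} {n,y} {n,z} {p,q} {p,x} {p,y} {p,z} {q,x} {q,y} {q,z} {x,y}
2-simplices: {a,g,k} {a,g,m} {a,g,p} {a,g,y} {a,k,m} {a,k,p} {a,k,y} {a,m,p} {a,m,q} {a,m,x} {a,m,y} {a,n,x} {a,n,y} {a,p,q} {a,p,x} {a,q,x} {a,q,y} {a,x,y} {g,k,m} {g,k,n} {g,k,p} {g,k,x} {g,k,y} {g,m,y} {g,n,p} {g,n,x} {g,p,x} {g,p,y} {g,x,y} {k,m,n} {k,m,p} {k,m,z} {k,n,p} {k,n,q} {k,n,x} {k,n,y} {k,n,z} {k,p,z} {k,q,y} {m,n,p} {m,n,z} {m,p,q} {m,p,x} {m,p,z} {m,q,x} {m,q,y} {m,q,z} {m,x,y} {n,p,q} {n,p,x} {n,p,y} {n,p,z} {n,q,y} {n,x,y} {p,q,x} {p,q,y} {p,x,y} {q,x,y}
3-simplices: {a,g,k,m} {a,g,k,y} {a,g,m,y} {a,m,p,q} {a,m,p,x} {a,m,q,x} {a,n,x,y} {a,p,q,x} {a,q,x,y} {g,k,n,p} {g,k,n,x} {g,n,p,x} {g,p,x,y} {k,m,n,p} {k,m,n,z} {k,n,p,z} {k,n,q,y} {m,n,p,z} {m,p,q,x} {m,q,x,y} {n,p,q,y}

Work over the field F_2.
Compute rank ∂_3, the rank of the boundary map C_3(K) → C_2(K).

rank∂_3=20

n_0=10 n_1=40 n_2=58 n_3=21  [Z2]
∂1: piv[ag,ak,am,an,ap,aq,ax,ay,kz] rk=9  ker:gk,gm,gn,gp,gx,gy,km,kn,kp,kq,kx,ky,mn,mp,mq,mx,my,mz,np,nq,nx,ny,nz,pq,px,py,pz,qx,qy,qz,xy
∂2: piv[agk,agm,agp,agy,akm,akp,aky,amp,amq,amx,amy,anx,any,apq,apx,aqx,aqy,axy,gkn,gkx,gnp,gnx,gpx,gpy,kmn,kmz,knq,knz,kpz,kqy,mqz] rk=31  ker:gkm,gkp,gky,gmy,gxy,kmp,knp,knx,kny,mnp,mnz,mpq,mpx,mpz,mqx,mqy,mxy,npq,npx,npy,npz,nqy,nxy,pqx,pqy,pxy,qxy
∂3: piv[agkm,agky,agmy,ampq,ampx,amqx,anxy,apqx,aqxy,gknp,gknx,gnpx,gpxy,kmnp,kmnz,knpz,knqy,mnpz,mqxy,npqy] rk=20  ker:mpqx
rk∂_3=20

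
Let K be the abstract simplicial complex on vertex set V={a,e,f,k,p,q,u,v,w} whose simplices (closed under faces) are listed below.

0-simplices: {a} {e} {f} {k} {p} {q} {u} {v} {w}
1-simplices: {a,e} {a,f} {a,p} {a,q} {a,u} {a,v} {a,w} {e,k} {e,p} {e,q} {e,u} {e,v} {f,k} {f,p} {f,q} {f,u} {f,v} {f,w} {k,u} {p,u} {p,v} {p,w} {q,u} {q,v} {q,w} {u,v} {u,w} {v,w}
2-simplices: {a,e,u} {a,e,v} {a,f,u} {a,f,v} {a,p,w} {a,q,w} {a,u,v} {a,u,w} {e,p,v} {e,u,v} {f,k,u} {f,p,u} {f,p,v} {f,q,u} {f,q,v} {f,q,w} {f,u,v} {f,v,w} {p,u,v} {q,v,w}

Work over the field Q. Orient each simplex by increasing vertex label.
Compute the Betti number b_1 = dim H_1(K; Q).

b_1=4

n_0=9 n_1=28 n_2=20  [Q]
∂1: piv[ae,af,ap,aq,au,av,aw,ek] rk=8  ker:ep,eq,eu,ev,fk,fp,fq,fu,fv,fw,ku,pu,pv,pw,qu,qv,qw,uv,uw,vw
∂2: piv[aeu,aev,afu,afv,apw,aqw,auv,auw,epv,fku,fpu,fpv,fqu,fqv,fqw,fvw] rk=16  ker:euv,fuv,puv,qvw
b_1=(28−8)−16=4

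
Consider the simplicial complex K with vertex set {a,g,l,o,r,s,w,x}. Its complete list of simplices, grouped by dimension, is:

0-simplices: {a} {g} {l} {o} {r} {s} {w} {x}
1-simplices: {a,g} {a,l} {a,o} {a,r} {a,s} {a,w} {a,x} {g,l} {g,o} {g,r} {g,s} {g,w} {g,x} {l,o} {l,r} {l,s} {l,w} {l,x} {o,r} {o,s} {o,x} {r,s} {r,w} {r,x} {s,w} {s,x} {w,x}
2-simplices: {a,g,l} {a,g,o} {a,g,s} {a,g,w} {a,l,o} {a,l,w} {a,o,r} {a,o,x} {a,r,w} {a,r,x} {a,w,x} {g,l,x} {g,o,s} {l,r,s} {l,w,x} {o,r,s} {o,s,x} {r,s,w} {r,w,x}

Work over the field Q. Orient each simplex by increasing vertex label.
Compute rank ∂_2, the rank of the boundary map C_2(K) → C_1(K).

rank∂_2=18

n_0=8 n_1=27 n_2=19  [Q]
∂1: piv[ag,al,ao,ar,as,aw,ax] rk=7  ker:gl,go,gr,gs,gw,gx,lo,lr,ls,lw,lx,or,os,ox,rs,rw,rx,sw,sx,wx
∂2: piv[agl,ago,ags,agw,alo,alw,aor,aox,arw,arx,awx,glx,gos,lrs,lwx,ors,osx,rsw] rk=18  ker:rwx
rk∂_2=18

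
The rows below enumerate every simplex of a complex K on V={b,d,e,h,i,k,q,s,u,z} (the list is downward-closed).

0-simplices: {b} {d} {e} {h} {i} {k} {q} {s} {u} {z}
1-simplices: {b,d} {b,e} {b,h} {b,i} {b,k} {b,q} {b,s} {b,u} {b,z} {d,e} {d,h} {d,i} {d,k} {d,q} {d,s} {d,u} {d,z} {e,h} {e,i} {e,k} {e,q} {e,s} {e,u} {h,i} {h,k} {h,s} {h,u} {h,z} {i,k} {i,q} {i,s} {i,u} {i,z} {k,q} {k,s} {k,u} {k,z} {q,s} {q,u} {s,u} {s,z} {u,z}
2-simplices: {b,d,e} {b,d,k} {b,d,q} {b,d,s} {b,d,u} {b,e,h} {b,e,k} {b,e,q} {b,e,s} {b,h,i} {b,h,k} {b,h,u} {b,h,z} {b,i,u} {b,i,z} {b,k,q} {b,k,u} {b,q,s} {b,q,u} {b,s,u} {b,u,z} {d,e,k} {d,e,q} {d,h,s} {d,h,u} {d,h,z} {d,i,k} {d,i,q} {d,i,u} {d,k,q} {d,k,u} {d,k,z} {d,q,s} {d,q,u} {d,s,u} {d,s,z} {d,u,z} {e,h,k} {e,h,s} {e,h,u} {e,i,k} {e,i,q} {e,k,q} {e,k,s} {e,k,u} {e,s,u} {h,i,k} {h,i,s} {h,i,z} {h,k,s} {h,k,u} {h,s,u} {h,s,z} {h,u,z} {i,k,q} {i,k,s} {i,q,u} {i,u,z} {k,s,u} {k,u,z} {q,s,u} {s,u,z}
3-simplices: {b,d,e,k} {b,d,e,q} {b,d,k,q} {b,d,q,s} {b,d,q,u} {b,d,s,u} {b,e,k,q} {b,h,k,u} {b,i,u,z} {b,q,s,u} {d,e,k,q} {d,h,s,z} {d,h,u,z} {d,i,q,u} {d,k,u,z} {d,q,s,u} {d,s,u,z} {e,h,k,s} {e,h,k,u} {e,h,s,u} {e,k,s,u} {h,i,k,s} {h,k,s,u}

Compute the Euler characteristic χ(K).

n_0=10 n_1=42 n_2=62 n_3=23
χ=+10−42+62−23=7

χ(K)=7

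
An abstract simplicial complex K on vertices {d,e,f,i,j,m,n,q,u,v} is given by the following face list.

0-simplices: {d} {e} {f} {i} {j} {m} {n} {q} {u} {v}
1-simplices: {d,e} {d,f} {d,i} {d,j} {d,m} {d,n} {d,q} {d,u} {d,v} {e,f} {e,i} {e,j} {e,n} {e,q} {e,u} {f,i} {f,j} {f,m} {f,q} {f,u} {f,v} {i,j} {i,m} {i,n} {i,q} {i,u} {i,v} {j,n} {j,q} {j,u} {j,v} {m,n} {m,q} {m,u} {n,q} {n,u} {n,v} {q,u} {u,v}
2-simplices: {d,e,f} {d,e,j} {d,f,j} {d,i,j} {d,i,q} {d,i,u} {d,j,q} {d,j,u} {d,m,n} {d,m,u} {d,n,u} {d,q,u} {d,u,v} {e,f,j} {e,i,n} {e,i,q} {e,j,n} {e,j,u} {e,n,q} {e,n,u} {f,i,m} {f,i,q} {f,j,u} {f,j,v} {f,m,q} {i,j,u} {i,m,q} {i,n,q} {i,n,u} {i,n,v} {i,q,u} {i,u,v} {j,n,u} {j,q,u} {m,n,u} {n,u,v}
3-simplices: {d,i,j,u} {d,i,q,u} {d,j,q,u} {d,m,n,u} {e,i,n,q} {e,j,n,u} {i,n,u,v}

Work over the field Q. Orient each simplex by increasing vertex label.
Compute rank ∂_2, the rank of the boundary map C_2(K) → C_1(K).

rank∂_2=27

n_0=10 n_1=39 n_2=36 n_3=7  [Q]
∂1: piv[de,df,di,dj,dm,dn,dq,du,dv] rk=9  ker:ef,ei,ej,en,eq,eu,fi,fj,fm,fq,fu,fv,ij,im,in,iq,iu,iv,jn,jq,ju,jv,mn,mq,mu,nq,nu,nv,qu,uv
∂2: piv[def,dej,dfj,dij,diq,diu,djq,dju,dmn,dmu,dnu,dqu,duv,ein,eiq,ejn,eju,enq,enu,fim,fiq,fju,fjv,fmq,inu,inv,iuv] rk=27  ker:efj,iju,imq,inq,iqu,jnu,jqu,mnu,nuv
∂3: piv[diju,diqu,djqu,dmnu,einq,ejnu,inuv] rk=7
rk∂_2=27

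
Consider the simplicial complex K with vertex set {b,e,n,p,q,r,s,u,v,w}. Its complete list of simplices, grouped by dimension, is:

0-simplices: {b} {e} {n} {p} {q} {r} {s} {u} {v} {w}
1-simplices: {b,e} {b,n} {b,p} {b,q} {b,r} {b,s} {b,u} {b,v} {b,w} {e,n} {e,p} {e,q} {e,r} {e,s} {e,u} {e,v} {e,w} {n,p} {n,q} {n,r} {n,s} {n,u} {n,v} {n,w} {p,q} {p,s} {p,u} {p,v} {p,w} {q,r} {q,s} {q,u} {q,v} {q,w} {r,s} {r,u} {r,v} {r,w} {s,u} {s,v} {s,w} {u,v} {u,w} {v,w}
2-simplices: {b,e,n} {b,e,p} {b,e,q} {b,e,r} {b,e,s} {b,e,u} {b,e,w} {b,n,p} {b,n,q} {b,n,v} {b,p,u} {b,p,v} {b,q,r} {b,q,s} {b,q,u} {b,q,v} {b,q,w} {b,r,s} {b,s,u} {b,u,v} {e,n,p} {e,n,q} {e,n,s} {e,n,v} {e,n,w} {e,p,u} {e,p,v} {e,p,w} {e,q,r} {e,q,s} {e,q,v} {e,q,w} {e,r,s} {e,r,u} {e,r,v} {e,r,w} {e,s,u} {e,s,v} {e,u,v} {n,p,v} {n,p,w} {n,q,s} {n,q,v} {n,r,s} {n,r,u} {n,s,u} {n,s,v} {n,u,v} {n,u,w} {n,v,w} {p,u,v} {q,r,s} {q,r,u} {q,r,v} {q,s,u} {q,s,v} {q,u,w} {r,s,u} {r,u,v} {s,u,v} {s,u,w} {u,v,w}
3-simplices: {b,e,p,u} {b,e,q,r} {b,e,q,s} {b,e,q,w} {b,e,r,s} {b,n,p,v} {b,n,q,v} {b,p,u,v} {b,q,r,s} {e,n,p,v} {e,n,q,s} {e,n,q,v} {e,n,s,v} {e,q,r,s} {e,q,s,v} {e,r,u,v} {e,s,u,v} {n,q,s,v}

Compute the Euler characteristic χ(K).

χ(K)=10

n_0=10 n_1=44 n_2=62 n_3=18
χ=+10−44+62−18=10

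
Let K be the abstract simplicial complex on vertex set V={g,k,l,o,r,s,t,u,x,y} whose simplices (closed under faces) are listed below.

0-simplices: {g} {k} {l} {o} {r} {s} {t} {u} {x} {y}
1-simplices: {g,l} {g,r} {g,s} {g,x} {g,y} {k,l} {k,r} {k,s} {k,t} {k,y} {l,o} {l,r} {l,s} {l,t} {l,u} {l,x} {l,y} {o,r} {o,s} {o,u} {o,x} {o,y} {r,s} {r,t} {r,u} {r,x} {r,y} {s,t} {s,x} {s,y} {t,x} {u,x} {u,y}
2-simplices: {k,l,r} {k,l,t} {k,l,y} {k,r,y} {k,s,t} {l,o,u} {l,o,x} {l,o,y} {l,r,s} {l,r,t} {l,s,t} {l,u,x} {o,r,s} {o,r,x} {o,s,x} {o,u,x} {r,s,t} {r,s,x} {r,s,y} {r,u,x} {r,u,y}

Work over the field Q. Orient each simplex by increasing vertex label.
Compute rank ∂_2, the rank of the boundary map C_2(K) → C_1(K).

rank∂_2=18

n_0=10 n_1=33 n_2=21  [Q]
∂1: piv[gl,gr,gs,gx,gy,kl,kt,lo,lu] rk=9  ker:kr,ks,ky,lr,ls,lt,lx,ly,or,os,ou,ox,oy,rs,rt,ru,rx,ry,st,sx,sy,tx,ux,uy
∂2: piv[klr,klt,kly,kry,kst,lou,lox,loy,lrs,lrt,lst,lux,ors,orx,osx,rsy,rux,ruy] rk=18  ker:oux,rst,rsx
rk∂_2=18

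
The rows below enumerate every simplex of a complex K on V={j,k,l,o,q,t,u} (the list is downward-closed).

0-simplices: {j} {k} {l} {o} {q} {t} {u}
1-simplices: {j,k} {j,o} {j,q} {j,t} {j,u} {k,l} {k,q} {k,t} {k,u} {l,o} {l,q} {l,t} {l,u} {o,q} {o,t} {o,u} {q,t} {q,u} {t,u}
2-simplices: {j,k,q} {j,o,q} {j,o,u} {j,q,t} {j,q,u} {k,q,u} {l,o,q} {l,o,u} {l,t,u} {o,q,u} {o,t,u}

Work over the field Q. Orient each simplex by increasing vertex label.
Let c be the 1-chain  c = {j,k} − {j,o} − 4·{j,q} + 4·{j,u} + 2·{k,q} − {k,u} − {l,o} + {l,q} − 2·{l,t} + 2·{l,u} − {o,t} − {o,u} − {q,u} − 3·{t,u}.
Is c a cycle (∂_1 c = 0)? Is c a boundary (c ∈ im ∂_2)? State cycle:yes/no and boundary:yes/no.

cycle:yes boundary:yes

n_0=7 n_1=19 n_2=11  [Q]
∂1: piv[jk,jo,jq,jt,ju,kl] rk=6  ker:kq,kt,ku,lo,lq,lt,lu,oq,ot,ou,qt,qu,tu
∂2: piv[jkq,joq,jou,jqt,jqu,kqu,loq,lou,ltu,otu] rk=10  ker:oqu
∂1c = 0
c vs im∂2: reduces to 0 ⇒ boundary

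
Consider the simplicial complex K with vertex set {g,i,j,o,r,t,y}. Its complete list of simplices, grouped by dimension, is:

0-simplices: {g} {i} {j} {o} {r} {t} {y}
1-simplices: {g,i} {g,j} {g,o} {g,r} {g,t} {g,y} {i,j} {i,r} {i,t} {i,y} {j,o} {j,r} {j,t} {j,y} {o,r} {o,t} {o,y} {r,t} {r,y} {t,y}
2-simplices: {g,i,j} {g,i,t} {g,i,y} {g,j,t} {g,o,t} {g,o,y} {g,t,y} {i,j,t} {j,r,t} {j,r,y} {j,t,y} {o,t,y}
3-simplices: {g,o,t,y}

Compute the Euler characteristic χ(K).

χ(K)=-2

n_0=7 n_1=20 n_2=12 n_3=1
χ=+7−20+12−1=-2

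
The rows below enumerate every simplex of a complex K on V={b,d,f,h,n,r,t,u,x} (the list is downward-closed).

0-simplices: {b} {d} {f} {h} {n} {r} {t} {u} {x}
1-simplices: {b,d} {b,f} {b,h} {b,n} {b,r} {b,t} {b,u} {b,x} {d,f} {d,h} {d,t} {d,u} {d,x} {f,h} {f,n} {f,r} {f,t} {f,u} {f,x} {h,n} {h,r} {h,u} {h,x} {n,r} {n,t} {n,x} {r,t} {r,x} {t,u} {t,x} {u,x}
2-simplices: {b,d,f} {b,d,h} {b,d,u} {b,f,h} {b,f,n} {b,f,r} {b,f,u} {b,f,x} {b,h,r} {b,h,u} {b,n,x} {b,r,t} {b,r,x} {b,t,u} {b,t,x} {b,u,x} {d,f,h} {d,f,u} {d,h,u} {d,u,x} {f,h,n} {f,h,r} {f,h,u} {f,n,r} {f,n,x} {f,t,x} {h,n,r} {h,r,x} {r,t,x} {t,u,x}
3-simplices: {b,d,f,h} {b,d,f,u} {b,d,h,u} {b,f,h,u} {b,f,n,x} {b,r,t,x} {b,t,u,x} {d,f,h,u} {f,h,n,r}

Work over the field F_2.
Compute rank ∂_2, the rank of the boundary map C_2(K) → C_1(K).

rank∂_2=21

n_0=9 n_1=31 n_2=30 n_3=9  [Z2]
∂1: piv[bd,bf,bh,bn,br,bt,bu,bx] rk=8  ker:df,dh,dt,du,dx,fh,fn,fr,ft,fu,fx,hn,hr,hu,hx,nr,nt,nx,rt,rx,tu,tx,ux
∂2: piv[bdf,bdh,bdu,bfh,bfn,bfr,bfu,bfx,bhr,bhu,bnx,brt,brx,btu,btx,bux,dux,fhn,fnr,ftx,hrx] rk=21  ker:dfh,dfu,dhu,fhr,fhu,fnx,hnr,rtx,tux
∂3: piv[bdfh,bdfu,bdhu,bfhu,bfnx,brtx,btux,fhnr] rk=8  ker:dfhu
rk∂_2=21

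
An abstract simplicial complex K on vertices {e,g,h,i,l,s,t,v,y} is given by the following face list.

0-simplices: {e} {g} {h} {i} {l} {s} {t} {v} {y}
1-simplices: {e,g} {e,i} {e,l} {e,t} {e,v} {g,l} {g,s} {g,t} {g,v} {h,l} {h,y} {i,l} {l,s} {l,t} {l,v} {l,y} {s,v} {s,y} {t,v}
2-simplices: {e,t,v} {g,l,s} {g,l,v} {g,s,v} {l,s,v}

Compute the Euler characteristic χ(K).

χ(K)=-5

n_0=9 n_1=19 n_2=5
χ=+9−19+5=-5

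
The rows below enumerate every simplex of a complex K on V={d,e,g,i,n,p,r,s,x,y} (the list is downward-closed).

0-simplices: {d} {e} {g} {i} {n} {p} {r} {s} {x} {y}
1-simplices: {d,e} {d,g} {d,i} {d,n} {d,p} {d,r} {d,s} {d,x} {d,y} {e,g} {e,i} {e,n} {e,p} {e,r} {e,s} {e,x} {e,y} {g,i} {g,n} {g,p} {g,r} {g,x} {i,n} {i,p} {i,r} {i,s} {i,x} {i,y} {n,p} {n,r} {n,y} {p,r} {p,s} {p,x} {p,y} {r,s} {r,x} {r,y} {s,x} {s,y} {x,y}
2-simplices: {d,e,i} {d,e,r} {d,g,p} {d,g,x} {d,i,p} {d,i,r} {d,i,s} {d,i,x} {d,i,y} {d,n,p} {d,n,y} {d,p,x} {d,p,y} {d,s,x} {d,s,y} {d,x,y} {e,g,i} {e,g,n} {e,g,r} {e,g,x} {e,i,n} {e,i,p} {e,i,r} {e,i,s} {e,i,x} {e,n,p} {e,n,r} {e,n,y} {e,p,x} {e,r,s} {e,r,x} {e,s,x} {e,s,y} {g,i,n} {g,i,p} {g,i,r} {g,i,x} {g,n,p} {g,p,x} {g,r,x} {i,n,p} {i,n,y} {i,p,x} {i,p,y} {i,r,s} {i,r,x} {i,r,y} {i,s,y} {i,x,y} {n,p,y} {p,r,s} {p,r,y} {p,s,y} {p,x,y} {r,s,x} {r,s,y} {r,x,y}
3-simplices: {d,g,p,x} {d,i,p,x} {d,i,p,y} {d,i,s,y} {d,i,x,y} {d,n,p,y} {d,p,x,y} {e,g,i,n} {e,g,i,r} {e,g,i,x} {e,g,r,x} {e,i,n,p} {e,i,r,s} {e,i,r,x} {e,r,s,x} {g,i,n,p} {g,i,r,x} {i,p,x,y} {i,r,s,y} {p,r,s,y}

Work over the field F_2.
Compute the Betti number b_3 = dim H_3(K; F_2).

n_0=10 n_1=41 n_2=57 n_3=20  [Z2]
∂1: piv[de,dg,di,dn,dp,dr,ds,dx,dy] rk=9  ker:eg,ei,en,ep,er,es,ex,ey,gi,gn,gp,gr,gx,in,ip,ir,is,ix,iy,np,nr,ny,pr,ps,px,py,rs,rx,ry,sx,sy,xy
∂2: piv[dei,der,dgp,dgx,dip,dir,dis,dix,diy,dnp,dny,dpx,dpy,dsx,dsy,dxy,egi,egn,egr,egx,ein,eip,eis,eix,enp,enr,eny,ers,erx,iry,prs,pry] rk=32  ker:eir,epx,esx,esy,gin,gip,gir,gix,gnp,gpx,grx,inp,iny,ipx,ipy,irs,irx,isy,ixy,npy,psy,pxy,rsx,rsy,rxy
∂3: piv[dgpx,dipx,dipy,disy,dixy,dnpy,dpxy,egin,egir,egix,egrx,einp,eirs,eirx,ersx,ginp,irsy,prsy] rk=18  ker:girx,ipxy
b_3=(20−18)−0=2

b_3=2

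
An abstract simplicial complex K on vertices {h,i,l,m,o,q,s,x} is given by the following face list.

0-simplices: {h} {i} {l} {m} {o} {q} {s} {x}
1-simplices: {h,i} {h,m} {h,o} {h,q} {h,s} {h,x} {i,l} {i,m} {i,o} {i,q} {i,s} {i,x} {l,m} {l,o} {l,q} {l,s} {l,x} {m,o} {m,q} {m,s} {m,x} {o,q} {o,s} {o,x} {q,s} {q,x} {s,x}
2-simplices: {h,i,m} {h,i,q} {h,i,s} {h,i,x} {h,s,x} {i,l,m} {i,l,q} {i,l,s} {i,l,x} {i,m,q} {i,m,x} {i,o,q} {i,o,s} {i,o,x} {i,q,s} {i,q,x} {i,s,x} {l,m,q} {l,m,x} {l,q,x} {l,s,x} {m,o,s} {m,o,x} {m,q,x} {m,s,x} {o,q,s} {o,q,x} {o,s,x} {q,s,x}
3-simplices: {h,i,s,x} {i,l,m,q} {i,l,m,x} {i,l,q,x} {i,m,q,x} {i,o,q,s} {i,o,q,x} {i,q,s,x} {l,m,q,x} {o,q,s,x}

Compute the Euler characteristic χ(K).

n_0=8 n_1=27 n_2=29 n_3=10
χ=+8−27+29−10=0

χ(K)=0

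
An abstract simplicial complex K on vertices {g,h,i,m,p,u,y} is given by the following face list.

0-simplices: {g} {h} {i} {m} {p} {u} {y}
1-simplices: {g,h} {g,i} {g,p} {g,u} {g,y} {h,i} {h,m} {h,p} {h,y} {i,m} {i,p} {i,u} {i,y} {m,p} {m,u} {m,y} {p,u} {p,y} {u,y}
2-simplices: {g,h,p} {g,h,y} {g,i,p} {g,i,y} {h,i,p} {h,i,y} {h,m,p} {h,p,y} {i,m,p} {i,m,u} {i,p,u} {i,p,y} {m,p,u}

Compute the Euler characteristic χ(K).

χ(K)=1

n_0=7 n_1=19 n_2=13
χ=+7−19+13=1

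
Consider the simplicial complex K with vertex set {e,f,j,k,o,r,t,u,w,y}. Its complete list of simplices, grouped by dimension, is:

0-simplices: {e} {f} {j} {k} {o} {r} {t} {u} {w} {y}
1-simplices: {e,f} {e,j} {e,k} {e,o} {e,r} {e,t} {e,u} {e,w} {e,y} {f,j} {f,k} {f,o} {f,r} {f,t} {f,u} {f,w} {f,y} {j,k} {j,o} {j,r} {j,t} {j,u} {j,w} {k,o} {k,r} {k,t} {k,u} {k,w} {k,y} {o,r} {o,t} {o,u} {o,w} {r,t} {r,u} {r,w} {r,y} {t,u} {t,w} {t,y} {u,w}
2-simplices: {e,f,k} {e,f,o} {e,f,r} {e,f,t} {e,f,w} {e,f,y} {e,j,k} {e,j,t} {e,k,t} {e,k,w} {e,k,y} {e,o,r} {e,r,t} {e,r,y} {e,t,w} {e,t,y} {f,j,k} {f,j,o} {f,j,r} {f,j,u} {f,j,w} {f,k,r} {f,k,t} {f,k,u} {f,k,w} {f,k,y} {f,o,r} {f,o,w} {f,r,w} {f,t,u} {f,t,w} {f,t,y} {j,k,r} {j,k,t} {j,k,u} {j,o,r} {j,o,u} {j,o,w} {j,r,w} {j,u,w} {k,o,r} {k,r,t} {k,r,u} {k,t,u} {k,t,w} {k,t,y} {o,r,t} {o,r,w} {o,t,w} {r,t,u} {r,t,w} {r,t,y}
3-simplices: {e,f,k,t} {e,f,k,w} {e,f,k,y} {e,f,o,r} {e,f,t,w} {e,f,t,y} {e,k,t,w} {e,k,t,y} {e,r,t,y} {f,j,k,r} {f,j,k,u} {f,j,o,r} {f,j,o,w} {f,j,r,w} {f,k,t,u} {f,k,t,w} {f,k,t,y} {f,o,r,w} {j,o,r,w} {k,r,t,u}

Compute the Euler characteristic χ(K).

n_0=10 n_1=41 n_2=52 n_3=20
χ=+10−41+52−20=1

χ(K)=1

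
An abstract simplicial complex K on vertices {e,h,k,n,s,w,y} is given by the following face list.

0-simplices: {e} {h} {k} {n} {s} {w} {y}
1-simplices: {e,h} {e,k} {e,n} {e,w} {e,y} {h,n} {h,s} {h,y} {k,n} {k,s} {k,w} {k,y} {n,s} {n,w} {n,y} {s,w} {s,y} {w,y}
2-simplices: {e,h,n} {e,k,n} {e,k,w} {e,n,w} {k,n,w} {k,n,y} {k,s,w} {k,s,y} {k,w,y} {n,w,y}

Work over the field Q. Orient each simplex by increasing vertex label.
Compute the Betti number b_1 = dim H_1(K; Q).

n_0=7 n_1=18 n_2=10  [Q]
∂1: piv[eh,ek,en,ew,ey,hs] rk=6  ker:hn,hy,kn,ks,kw,ky,ns,nw,ny,sw,sy,wy
∂2: piv[ehn,ekn,ekw,enw,kny,ksw,ksy,kwy] rk=8  ker:knw,nwy
b_1=(18−6)−8=4

b_1=4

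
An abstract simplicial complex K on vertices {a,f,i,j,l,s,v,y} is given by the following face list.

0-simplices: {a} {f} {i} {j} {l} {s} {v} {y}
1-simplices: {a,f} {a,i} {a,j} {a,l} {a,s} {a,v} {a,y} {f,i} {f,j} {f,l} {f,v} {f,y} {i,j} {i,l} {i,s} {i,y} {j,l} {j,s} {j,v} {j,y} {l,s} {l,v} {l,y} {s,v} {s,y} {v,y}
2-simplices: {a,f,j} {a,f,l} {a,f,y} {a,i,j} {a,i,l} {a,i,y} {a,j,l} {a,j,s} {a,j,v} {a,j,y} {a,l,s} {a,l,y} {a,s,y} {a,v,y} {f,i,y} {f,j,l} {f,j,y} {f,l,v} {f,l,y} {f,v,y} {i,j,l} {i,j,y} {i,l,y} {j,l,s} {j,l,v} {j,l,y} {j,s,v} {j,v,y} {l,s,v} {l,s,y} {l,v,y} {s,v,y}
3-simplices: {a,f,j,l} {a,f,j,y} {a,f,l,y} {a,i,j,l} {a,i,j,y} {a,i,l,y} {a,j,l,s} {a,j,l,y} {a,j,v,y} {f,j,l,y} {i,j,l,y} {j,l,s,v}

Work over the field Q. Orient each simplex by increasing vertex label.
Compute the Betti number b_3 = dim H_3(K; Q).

b_3=2

n_0=8 n_1=26 n_2=32 n_3=12  [Q]
∂1: piv[af,ai,aj,al,as,av,ay] rk=7  ker:fi,fj,fl,fv,fy,ij,il,is,iy,jl,js,jv,jy,ls,lv,ly,sv,sy,vy
∂2: piv[afj,afl,afy,aij,ail,aiy,ajl,ajs,ajv,ajy,als,aly,asy,avy,fiy,flv,fvy,jsv] rk=18  ker:fjl,fjy,fly,ijl,ijy,ily,jls,jlv,jly,jvy,lsv,lsy,lvy,svy
∂3: piv[afjl,afjy,afly,aijl,aijy,aily,ajls,ajly,ajvy,jlsv] rk=10  ker:fjly,ijly
b_3=(12−10)−0=2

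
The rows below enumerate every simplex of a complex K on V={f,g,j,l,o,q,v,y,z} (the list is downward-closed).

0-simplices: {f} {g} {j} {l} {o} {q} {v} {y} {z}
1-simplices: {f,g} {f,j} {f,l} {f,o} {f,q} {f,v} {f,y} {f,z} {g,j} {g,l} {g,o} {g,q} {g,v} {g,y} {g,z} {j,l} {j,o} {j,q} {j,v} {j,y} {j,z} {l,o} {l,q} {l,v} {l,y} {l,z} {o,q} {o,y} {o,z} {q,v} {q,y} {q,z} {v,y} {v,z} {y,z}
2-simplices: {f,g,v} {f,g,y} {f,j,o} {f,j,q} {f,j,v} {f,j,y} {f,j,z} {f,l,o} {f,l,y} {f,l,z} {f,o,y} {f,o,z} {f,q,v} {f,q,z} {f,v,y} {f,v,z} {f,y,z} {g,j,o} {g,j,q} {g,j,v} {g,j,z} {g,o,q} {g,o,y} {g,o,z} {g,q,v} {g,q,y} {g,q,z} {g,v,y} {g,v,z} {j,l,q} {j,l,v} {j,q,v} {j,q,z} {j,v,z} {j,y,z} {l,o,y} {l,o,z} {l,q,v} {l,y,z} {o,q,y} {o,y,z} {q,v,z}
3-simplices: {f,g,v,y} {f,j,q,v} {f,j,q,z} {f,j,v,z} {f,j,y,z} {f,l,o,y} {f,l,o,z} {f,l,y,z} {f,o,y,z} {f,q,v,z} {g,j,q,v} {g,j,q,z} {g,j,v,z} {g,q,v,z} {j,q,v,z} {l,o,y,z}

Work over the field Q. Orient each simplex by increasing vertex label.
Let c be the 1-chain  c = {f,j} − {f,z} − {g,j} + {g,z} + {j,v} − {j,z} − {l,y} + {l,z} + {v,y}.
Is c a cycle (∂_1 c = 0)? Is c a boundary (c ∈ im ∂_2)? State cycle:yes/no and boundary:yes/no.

cycle:yes boundary:yes

n_0=9 n_1=35 n_2=42 n_3=16  [Q]
∂1: piv[fg,fj,fl,fo,fq,fv,fy,fz] rk=8  ker:gj,gl,go,gq,gv,gy,gz,jl,jo,jq,jv,jy,jz,lo,lq,lv,ly,lz,oq,oy,oz,qv,qy,qz,vy,vz,yz
∂2: piv[fgv,fgy,fjo,fjq,fjv,fjy,fjz,flo,fly,flz,foy,foz,fqv,fqz,fvy,fvz,fyz,gjo,gjq,gjv,gjz,goq,gqy,jlq,jlv] rk=25  ker:goy,goz,gqv,gqz,gvy,gvz,jqv,jqz,jvz,jyz,loy,loz,lqv,lyz,oqy,oyz,qvz
∂3: piv[fgvy,fjqv,fjqz,fjvz,fjyz,floy,floz,flyz,foyz,fqvz,gjqv,gjqz,gjvz] rk=13  ker:gqvz,jqvz,loyz
∂1c = 0
c vs im∂2: reduces to 0 ⇒ boundary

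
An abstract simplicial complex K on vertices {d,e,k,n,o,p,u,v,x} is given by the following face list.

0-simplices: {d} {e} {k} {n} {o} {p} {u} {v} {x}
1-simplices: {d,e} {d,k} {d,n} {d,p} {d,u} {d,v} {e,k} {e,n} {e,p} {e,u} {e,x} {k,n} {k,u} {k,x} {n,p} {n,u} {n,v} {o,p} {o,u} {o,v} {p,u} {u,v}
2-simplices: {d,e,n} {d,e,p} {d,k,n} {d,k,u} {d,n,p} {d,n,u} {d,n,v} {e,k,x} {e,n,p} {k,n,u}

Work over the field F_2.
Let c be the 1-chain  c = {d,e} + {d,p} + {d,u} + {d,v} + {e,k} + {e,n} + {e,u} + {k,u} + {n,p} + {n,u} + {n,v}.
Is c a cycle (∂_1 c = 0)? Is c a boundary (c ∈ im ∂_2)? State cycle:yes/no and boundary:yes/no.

cycle:yes boundary:no

n_0=9 n_1=22 n_2=10  [Z2]
∂1: piv[de,dk,dn,dp,du,dv,ex,op] rk=8  ker:ek,en,ep,eu,kn,ku,kx,np,nu,nv,ou,ov,pu,uv
∂2: piv[den,dep,dkn,dku,dnp,dnu,dnv,ekx] rk=8  ker:enp,knu
∂1c = 0
c vs im∂2: residual ≠ 0 ⇒ not boundary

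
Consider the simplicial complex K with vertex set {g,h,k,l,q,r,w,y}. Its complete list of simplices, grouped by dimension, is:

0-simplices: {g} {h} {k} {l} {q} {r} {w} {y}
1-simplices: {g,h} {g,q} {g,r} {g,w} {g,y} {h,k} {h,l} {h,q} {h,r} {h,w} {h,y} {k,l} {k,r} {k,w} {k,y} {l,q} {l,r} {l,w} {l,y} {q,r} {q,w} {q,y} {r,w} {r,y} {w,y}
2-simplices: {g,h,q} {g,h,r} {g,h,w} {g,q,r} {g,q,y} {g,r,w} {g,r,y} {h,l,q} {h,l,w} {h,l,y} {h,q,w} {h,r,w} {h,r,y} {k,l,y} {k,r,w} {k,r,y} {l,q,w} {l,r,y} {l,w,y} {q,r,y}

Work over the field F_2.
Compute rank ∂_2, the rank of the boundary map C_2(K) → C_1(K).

rank∂_2=17

n_0=8 n_1=25 n_2=20  [Z2]
∂1: piv[gh,gq,gr,gw,gy,hk,hl] rk=7  ker:hq,hr,hw,hy,kl,kr,kw,ky,lq,lr,lw,ly,qr,qw,qy,rw,ry,wy
∂2: piv[ghq,ghr,ghw,gqr,gqy,grw,gry,hlq,hlw,hly,hqw,hry,kly,krw,kry,lry,lwy] rk=17  ker:hrw,lqw,qry
rk∂_2=17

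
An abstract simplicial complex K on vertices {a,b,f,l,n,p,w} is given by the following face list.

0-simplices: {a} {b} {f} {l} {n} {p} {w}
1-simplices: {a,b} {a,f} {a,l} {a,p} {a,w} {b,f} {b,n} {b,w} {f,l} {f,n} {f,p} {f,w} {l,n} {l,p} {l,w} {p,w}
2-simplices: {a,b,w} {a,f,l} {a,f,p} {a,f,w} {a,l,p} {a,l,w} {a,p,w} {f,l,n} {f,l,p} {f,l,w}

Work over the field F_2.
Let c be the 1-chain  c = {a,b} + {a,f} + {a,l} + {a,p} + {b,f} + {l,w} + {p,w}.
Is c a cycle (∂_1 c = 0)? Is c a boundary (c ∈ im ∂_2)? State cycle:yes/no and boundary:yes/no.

cycle:yes boundary:no

n_0=7 n_1=16 n_2=10  [Z2]
∂1: piv[ab,af,al,ap,aw,bn] rk=6  ker:bf,bw,fl,fn,fp,fw,ln,lp,lw,pw
∂2: piv[abw,afl,afp,afw,alp,alw,apw,fln] rk=8  ker:flp,flw
∂1c = 0
c vs im∂2: residual ≠ 0 ⇒ not boundary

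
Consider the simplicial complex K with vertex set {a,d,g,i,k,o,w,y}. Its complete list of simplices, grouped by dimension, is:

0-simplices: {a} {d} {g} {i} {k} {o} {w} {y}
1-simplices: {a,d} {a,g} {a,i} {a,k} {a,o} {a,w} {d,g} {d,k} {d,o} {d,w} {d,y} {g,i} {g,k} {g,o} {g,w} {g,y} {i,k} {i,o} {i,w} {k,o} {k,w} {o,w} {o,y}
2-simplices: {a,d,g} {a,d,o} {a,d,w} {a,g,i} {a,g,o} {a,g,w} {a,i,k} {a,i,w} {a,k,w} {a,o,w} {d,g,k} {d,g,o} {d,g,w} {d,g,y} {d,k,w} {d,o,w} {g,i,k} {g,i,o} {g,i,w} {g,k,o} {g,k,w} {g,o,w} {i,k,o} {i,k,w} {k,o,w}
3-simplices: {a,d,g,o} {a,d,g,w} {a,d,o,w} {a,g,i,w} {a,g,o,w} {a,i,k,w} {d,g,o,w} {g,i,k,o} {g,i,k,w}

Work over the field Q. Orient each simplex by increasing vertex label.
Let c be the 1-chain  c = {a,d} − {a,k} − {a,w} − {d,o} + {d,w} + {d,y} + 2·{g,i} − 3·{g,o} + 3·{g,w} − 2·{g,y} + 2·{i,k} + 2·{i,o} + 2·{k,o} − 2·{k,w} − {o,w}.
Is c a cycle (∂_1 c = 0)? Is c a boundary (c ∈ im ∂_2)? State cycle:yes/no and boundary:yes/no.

cycle:no boundary:no

n_0=8 n_1=23 n_2=25 n_3=9  [Q]
∂1: piv[ad,ag,ai,ak,ao,aw,dy] rk=7  ker:dg,dk,do,dw,gi,gk,go,gw,gy,ik,io,iw,ko,kw,ow,oy
∂2: piv[adg,ado,adw,agi,ago,agw,aik,aiw,akw,aow,dgk,dgy,dkw,gio,gko] rk=15  ker:dgo,dgw,dow,gik,giw,gkw,gow,iko,ikw,kow
∂3: piv[adgo,adgw,adow,agiw,agow,aikw,giko,gikw] rk=8  ker:dgow
∂1c = {a} − 2·{i} + {k} + {o} − {y}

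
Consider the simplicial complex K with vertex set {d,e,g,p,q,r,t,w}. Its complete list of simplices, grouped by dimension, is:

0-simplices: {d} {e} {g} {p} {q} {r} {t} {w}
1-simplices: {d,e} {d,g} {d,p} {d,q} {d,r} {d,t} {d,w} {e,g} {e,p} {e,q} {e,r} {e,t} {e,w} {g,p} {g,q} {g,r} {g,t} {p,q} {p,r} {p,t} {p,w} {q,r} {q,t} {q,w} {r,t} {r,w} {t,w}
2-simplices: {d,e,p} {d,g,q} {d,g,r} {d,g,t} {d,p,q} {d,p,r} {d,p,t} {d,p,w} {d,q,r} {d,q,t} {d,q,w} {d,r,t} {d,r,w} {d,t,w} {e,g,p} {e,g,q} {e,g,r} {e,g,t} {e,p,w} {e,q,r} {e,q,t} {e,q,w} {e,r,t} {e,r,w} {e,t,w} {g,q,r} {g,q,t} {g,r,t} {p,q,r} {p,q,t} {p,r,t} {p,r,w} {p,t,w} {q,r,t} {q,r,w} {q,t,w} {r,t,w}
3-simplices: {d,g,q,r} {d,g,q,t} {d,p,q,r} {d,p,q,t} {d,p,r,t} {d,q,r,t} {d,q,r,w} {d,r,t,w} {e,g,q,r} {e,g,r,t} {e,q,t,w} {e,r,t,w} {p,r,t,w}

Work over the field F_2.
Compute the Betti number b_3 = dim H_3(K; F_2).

n_0=8 n_1=27 n_2=37 n_3=13  [Z2]
∂1: piv[de,dg,dp,dq,dr,dt,dw] rk=7  ker:eg,ep,eq,er,et,ew,gp,gq,gr,gt,pq,pr,pt,pw,qr,qt,qw,rt,rw,tw
∂2: piv[dep,dgq,dgr,dgt,dpq,dpr,dpt,dpw,dqr,dqt,dqw,drt,drw,dtw,egp,egq,egr,egt,epw,eqw] rk=20  ker:eqr,eqt,ert,erw,etw,gqr,gqt,grt,pqr,pqt,prt,prw,ptw,qrt,qrw,qtw,rtw
∂3: piv[dgqr,dgqt,dpqr,dpqt,dprt,dqrt,dqrw,drtw,egqr,egrt,eqtw,ertw,prtw] rk=13
b_3=(13−13)−0=0

b_3=0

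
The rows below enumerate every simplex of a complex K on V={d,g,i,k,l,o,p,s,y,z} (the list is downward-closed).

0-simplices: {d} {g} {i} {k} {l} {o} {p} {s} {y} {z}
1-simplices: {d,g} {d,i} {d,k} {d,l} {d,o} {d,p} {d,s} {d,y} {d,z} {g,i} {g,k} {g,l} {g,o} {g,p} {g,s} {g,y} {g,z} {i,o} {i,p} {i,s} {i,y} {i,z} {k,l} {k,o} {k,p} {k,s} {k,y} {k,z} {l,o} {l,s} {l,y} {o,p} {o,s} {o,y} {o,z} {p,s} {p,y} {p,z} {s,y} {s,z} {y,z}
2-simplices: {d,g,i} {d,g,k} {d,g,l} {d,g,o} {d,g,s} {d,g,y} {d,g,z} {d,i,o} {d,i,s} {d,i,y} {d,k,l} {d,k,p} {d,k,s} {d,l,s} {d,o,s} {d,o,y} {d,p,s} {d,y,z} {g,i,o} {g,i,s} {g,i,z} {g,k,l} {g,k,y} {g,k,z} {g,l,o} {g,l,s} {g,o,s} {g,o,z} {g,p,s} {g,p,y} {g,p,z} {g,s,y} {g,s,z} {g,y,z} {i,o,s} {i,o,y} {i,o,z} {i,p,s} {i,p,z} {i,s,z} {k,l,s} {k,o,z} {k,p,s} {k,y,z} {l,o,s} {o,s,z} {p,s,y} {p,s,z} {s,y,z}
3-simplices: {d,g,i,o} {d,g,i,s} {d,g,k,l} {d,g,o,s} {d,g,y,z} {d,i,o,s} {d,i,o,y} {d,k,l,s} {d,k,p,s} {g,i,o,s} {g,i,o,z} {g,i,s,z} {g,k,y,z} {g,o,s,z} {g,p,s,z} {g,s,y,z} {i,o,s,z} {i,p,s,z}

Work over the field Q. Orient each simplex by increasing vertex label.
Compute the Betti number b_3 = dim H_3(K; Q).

b_3=2

n_0=10 n_1=41 n_2=49 n_3=18  [Q]
∂1: piv[dg,di,dk,dl,do,dp,ds,dy,dz] rk=9  ker:gi,gk,gl,go,gp,gs,gy,gz,io,ip,is,iy,iz,kl,ko,kp,ks,ky,kz,lo,ls,ly,op,os,oy,oz,ps,py,pz,sy,sz,yz
∂2: piv[dgi,dgk,dgl,dgo,dgs,dgy,dgz,dio,dis,diy,dkl,dkp,dks,dls,dos,doy,dps,dyz,giz,gky,gkz,glo,goz,gps,gpy,gpz,gsy,gsz,ips,koz] rk=30  ker:gio,gis,gkl,gls,gos,gyz,ios,ioy,ioz,ipz,isz,kls,kps,kyz,los,osz,psy,psz,syz
∂3: piv[dgio,dgis,dgkl,dgos,dgyz,dios,dioy,dkls,dkps,gioz,gisz,gkyz,gosz,gpsz,gsyz,ipsz] rk=16  ker:gios,iosz
b_3=(18−16)−0=2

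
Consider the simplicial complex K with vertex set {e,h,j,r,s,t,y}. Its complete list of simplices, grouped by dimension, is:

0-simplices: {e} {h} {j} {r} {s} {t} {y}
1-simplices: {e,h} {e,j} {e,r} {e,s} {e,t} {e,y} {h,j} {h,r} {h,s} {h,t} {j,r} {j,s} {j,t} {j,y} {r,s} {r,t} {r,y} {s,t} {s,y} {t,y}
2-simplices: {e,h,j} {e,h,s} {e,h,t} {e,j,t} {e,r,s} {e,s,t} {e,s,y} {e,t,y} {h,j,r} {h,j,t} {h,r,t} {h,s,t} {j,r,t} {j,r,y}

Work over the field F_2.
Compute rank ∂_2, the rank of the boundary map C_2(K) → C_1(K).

rank∂_2=11

n_0=7 n_1=20 n_2=14  [Z2]
∂1: piv[eh,ej,er,es,et,ey] rk=6  ker:hj,hr,hs,ht,jr,js,jt,jy,rs,rt,ry,st,sy,ty
∂2: piv[ehj,ehs,eht,ejt,ers,est,esy,ety,hjr,hrt,jry] rk=11  ker:hjt,hst,jrt
rk∂_2=11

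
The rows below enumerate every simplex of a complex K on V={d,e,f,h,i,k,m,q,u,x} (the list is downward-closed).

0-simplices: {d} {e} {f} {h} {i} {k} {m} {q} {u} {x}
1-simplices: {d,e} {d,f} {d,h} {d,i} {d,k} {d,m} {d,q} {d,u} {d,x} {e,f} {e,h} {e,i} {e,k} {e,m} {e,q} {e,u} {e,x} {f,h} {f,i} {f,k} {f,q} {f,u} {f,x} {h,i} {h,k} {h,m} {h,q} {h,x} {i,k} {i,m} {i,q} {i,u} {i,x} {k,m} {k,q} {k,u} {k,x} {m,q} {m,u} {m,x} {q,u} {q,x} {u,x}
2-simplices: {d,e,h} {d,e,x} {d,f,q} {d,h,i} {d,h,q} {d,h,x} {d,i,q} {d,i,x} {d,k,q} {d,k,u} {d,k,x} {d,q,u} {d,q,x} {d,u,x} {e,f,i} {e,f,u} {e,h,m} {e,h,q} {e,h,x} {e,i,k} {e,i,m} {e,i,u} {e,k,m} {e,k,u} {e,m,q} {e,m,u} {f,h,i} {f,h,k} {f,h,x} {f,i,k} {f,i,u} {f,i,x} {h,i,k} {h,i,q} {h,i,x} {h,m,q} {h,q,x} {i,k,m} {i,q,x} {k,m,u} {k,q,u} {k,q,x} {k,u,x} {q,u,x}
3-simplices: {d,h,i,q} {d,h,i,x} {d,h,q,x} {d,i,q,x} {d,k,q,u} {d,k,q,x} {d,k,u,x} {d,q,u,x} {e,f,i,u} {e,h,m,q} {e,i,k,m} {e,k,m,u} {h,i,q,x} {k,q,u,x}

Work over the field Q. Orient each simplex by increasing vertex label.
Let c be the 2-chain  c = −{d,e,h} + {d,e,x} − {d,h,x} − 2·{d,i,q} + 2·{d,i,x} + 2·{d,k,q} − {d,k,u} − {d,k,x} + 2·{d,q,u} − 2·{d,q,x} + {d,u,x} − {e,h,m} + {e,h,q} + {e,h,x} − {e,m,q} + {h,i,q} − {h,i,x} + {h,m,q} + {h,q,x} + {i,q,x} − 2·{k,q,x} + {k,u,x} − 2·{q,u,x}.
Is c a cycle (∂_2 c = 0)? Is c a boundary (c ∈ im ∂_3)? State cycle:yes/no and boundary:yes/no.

cycle:yes boundary:no

n_0=10 n_1=43 n_2=44 n_3=14  [Q]
∂1: piv[de,df,dh,di,dk,dm,dq,du,dx] rk=9  ker:ef,eh,ei,ek,em,eq,eu,ex,fh,fi,fk,fq,fu,fx,hi,hk,hm,hq,hx,ik,im,iq,iu,ix,km,kq,ku,kx,mq,mu,mx,qu,qx,ux
∂2: piv[deh,dex,dfq,dhi,dhq,dhx,diq,dix,dkq,dku,dkx,dqu,dqx,dux,efi,efu,ehm,ehq,eik,eim,eiu,ekm,eku,emq,emu,fhi,fhk,fhx,fik] rk=29  ker:ehx,fiu,fix,hik,hiq,hix,hmq,hqx,ikm,iqx,kmu,kqu,kqx,kux,qux
∂3: piv[dhiq,dhix,dhqx,diqx,dkqu,dkqx,dkux,dqux,efiu,ehmq,eikm,ekmu] rk=12  ker:hiqx,kqux
∂2c = 0
c vs im∂3: residual ≠ 0 ⇒ not boundary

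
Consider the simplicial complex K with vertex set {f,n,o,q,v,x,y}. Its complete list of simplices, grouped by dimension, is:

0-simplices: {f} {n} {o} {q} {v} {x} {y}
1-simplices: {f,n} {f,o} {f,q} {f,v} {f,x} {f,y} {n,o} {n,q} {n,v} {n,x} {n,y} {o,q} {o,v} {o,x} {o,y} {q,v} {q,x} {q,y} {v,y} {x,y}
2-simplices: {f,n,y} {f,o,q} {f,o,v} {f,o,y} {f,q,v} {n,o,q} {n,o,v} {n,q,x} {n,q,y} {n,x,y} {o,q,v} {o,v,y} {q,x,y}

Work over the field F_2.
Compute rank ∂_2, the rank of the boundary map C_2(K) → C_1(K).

n_0=7 n_1=20 n_2=13  [Z2]
∂1: piv[fn,fo,fq,fv,fx,fy] rk=6  ker:no,nq,nv,nx,ny,oq,ov,ox,oy,qv,qx,qy,vy,xy
∂2: piv[fny,foq,fov,foy,fqv,noq,nov,nqx,nqy,nxy,ovy] rk=11  ker:oqv,qxy
rk∂_2=11

rank∂_2=11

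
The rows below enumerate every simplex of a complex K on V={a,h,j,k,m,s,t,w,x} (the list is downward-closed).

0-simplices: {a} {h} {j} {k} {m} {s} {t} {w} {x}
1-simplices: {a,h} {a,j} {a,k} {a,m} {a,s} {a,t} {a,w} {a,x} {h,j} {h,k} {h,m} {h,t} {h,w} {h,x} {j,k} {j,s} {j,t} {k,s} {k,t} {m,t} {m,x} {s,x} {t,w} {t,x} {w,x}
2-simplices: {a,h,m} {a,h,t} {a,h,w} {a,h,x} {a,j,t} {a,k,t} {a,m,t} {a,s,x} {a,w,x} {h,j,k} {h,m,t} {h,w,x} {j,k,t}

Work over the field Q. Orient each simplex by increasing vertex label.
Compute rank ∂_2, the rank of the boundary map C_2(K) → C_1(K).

rank∂_2=11

n_0=9 n_1=25 n_2=13  [Q]
∂1: piv[ah,aj,ak,am,as,at,aw,ax] rk=8  ker:hj,hk,hm,ht,hw,hx,jk,js,jt,ks,kt,mt,mx,sx,tw,tx,wx
∂2: piv[ahm,aht,ahw,ahx,ajt,akt,amt,asx,awx,hjk,jkt] rk=11  ker:hmt,hwx
rk∂_2=11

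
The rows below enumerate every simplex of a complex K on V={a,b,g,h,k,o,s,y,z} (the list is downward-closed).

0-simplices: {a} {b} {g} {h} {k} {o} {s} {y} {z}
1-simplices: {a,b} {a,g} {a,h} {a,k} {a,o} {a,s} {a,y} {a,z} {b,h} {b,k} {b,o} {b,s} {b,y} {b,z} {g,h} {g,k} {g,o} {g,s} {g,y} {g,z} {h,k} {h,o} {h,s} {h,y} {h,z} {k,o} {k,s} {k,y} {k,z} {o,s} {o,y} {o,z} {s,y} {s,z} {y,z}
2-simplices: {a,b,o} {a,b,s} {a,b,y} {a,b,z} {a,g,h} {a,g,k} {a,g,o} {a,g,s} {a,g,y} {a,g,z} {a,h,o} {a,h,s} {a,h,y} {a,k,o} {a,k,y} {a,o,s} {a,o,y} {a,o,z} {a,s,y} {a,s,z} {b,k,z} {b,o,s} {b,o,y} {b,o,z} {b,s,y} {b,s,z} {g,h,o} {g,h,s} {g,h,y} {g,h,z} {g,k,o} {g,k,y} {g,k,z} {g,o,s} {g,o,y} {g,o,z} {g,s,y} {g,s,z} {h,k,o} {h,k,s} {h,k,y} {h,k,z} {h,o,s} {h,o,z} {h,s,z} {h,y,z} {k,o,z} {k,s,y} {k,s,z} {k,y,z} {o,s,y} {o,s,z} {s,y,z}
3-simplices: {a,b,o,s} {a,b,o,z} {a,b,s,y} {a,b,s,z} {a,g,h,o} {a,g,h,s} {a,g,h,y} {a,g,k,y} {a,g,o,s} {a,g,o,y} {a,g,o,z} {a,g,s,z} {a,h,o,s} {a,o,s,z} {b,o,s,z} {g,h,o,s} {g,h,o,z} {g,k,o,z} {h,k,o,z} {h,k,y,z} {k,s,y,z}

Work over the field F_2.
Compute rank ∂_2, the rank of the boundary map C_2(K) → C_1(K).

n_0=9 n_1=35 n_2=53 n_3=21  [Z2]
∂1: piv[ab,ag,ah,ak,ao,as,ay,az] rk=8  ker:bh,bk,bo,bs,by,bz,gh,gk,go,gs,gy,gz,hk,ho,hs,hy,hz,ko,ks,ky,kz,os,oy,oz,sy,sz,yz
∂2: piv[abo,abs,aby,abz,agh,agk,ago,ags,agy,agz,aho,ahs,ahy,ako,aky,aos,aoy,aoz,asy,asz,bkz,ghz,gkz,hko,hks,hyz] rk=26  ker:bos,boy,boz,bsy,bsz,gho,ghs,ghy,gko,gky,gos,goy,goz,gsy,gsz,hky,hkz,hos,hoz,hsz,koz,ksy,ksz,kyz,osy,osz,syz
∂3: piv[abos,aboz,absy,absz,agho,aghs,aghy,agky,agos,agoy,agoz,agsz,ahos,aosz,ghoz,gkoz,hkoz,hkyz,ksyz] rk=19  ker:bosz,ghos
rk∂_2=26

rank∂_2=26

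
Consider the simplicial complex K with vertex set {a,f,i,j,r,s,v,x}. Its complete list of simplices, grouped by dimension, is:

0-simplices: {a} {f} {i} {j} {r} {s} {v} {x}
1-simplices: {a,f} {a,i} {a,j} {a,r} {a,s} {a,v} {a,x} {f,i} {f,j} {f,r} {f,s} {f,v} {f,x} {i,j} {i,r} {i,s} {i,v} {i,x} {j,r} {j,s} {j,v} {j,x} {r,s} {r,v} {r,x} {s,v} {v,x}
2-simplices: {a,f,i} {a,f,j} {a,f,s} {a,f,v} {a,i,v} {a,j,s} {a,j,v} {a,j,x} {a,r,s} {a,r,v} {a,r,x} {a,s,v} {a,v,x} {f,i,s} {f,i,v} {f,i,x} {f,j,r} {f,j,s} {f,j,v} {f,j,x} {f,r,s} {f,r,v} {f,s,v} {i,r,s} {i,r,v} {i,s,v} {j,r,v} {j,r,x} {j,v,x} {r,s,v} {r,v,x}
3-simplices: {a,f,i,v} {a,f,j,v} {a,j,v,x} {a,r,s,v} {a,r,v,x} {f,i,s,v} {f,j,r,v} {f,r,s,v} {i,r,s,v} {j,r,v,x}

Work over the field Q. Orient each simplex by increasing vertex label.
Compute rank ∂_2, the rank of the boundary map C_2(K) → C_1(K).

n_0=8 n_1=27 n_2=31 n_3=10  [Q]
∂1: piv[af,ai,aj,ar,as,av,ax] rk=7  ker:fi,fj,fr,fs,fv,fx,ij,ir,is,iv,ix,jr,js,jv,jx,rs,rv,rx,sv,vx
∂2: piv[afi,afj,afs,afv,aiv,ajs,ajv,ajx,ars,arv,arx,asv,avx,fis,fix,fjr,fjx,frs,irs] rk=19  ker:fiv,fjs,fjv,frv,fsv,irv,isv,jrv,jrx,jvx,rsv,rvx
∂3: piv[afiv,afjv,ajvx,arsv,arvx,fisv,fjrv,frsv,irsv,jrvx] rk=10
rk∂_2=19

rank∂_2=19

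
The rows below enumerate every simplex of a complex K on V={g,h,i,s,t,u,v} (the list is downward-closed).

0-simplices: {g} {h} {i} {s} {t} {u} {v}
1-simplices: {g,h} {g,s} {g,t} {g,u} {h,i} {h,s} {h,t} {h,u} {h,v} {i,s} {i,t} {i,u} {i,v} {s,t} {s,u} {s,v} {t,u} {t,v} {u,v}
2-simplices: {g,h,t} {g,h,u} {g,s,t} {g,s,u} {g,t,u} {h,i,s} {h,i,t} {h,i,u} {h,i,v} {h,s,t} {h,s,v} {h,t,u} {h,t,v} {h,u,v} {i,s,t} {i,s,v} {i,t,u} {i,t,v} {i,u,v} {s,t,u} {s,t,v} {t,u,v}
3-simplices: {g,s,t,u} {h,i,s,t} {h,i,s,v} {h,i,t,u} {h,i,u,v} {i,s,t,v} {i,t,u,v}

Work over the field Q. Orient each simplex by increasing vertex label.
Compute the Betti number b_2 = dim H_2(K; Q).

n_0=7 n_1=19 n_2=22 n_3=7  [Q]
∂1: piv[gh,gs,gt,gu,hi,hv] rk=6  ker:hs,ht,hu,is,it,iu,iv,st,su,sv,tu,tv,uv
∂2: piv[ght,ghu,gst,gsu,gtu,his,hit,hiu,hiv,hst,hsv,htv,huv] rk=13  ker:htu,ist,isv,itu,itv,iuv,stu,stv,tuv
∂3: piv[gstu,hist,hisv,hitu,hiuv,istv,ituv] rk=7
b_2=(22−13)−7=2

b_2=2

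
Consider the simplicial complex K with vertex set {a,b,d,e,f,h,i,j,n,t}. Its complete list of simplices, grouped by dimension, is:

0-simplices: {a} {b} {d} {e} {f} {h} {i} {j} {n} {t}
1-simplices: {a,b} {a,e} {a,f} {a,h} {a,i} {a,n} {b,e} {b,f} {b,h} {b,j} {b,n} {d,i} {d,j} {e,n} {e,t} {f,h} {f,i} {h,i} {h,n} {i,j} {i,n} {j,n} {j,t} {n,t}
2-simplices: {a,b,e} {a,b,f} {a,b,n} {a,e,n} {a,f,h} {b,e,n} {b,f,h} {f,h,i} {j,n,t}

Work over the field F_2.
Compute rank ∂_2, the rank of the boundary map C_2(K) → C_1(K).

rank∂_2=8

n_0=10 n_1=24 n_2=9  [Z2]
∂1: piv[ab,ae,af,ah,ai,an,bj,di,et] rk=9  ker:be,bf,bh,bn,dj,en,fh,fi,hi,hn,ij,in,jn,jt,nt
∂2: piv[abe,abf,abn,aen,afh,bfh,fhi,jnt] rk=8  ker:ben
rk∂_2=8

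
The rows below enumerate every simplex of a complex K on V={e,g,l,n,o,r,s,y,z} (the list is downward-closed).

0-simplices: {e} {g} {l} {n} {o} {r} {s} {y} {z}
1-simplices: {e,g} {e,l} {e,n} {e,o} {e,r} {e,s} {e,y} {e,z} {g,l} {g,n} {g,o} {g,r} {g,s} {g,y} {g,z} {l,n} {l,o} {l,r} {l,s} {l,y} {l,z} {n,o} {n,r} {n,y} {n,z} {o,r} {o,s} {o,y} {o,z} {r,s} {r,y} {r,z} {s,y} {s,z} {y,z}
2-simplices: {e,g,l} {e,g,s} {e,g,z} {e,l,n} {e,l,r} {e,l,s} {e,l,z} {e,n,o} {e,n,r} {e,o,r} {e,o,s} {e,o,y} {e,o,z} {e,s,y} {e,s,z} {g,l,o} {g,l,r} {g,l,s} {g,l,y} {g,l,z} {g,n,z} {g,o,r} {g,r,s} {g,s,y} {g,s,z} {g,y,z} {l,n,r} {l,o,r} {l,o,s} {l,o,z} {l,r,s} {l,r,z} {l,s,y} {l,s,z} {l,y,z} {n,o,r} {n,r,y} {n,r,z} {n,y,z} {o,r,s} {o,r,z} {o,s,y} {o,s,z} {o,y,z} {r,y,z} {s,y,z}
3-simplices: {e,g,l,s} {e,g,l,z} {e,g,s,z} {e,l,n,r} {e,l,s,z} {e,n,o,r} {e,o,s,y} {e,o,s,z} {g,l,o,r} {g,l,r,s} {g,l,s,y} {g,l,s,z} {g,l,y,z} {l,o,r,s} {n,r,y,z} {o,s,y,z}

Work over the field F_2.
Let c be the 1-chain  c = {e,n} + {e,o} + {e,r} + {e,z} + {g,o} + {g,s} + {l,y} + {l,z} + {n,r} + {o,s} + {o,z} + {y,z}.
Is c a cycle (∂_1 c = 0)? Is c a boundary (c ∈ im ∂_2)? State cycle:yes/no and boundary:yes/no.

n_0=9 n_1=35 n_2=46 n_3=16  [Z2]
∂1: piv[eg,el,en,eo,er,es,ey,ez] rk=8  ker:gl,gn,go,gr,gs,gy,gz,ln,lo,lr,ls,ly,lz,no,nr,ny,nz,or,os,oy,oz,rs,ry,rz,sy,sz,yz
∂2: piv[egl,egs,egz,eln,elr,els,elz,eno,enr,eor,eos,eoy,eoz,esy,esz,glo,glr,gly,gnz,gor,grs,gsy,gyz,lrz,nry,nrz,nyz] rk=27  ker:gls,glz,gsz,lnr,lor,los,loz,lrs,lsy,lsz,lyz,nor,ors,orz,osy,osz,oyz,ryz,syz
∂3: piv[egls,eglz,egsz,elnr,elsz,enor,eosy,eosz,glor,glrs,glsy,glyz,lors,nryz,osyz] rk=15  ker:glsz
∂1c = 0
c vs im∂2: reduces to 0 ⇒ boundary

cycle:yes boundary:yes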